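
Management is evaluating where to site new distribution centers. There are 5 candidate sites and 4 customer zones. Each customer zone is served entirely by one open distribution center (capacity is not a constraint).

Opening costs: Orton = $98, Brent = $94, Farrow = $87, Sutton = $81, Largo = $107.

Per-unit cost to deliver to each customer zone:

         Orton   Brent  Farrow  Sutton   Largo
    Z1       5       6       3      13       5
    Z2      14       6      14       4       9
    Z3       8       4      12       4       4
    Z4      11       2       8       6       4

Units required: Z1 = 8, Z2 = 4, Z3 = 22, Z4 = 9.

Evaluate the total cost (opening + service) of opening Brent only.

Each customer zone is assigned to its cheapest site among the open ones.
{Brent}: Z1→Brent 6·8=48, Z2→Brent 6·4=24, Z3→Brent 4·22=88, Z4→Brent 2·9=18. Service 178; fixed 94; total 272.

Total cost: 272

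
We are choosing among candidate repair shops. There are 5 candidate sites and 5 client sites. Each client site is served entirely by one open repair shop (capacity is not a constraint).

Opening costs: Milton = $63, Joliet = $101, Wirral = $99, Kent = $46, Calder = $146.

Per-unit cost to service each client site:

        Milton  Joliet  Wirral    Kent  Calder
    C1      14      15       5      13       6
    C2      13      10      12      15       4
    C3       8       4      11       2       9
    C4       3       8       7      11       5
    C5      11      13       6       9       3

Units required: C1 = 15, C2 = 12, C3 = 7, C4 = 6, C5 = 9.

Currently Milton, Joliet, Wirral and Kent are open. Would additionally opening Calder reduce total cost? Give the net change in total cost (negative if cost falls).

No — net change +47 (cost rises by 47).

Current service cost with {Milton, Joliet, Wirral, Kent}: 281.
Adding Calder: each client site re-picks its cheapest; new service cost 182, saving 99.
Extra fixed cost: 146. Net change = 146 − 99 = 47.
(Totals: 590 → 637.)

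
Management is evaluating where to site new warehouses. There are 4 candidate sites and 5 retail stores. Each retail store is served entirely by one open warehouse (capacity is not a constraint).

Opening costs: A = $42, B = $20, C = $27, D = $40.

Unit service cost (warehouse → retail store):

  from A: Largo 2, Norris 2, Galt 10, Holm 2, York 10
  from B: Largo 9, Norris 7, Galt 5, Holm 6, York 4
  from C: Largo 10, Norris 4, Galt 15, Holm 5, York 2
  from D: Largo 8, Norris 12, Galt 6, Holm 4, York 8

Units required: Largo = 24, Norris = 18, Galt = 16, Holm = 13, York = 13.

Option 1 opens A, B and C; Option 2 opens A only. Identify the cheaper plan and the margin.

Option 1: {A, B, C}: Largo→A 2·24=48, Norris→A 2·18=36, Galt→B 5·16=80, Holm→A 2·13=26, York→C 2·13=26. Service 216; fixed 89; total 305.
Option 2: {A}: Largo→A 2·24=48, Norris→A 2·18=36, Galt→A 10·16=160, Holm→A 2·13=26, York→A 10·13=130. Service 400; fixed 42; total 442.
Difference: |305 − 442| = 137.

Option 1 is cheaper by 137.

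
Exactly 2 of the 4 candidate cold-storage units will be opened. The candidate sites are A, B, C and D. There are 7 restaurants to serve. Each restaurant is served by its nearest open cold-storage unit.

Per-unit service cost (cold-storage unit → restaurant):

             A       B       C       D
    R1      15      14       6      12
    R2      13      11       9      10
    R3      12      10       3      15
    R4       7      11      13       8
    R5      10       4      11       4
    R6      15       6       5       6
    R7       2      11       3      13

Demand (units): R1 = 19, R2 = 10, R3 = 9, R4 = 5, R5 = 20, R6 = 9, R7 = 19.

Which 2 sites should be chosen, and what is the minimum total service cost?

With exactly 2 open, each restaurant uses its cheapest among the chosen.
{C, D}: R1→C 6·19=114, R2→C 9·10=90, R3→C 3·9=27, R4→D 8·5=40, R5→D 4·20=80, R6→C 5·9=45, R7→C 3·19=57. Service cost 453.
{B, C}: service cost 468
{A, C}: service cost 549
Among all 6 size-2 choices, {C, D} is lowest.

Choose C and D; total service cost 453.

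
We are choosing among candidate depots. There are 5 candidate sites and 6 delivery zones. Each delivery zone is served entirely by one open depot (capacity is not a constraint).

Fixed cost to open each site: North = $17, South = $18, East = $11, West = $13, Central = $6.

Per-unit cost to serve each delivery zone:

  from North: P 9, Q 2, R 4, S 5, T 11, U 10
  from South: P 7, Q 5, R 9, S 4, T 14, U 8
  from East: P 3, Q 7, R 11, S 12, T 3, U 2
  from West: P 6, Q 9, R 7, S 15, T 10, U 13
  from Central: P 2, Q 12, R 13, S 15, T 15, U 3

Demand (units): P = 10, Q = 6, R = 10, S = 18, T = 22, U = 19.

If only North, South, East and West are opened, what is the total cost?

Each delivery zone is assigned to its cheapest site among the open ones.
{North, South, East, West}: P→East 3·10=30, Q→North 2·6=12, R→North 4·10=40, S→South 4·18=72, T→East 3·22=66, U→East 2·19=38. Service 258; fixed 59; total 317.

Total cost: 317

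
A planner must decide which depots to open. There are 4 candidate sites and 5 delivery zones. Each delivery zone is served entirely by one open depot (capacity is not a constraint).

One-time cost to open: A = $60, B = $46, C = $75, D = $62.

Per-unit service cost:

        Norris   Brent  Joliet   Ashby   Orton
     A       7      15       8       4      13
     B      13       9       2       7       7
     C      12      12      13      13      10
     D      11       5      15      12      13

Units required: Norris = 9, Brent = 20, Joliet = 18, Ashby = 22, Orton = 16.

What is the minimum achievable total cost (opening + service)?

Minimum total cost: 567

For any fixed open set, each delivery zone goes to its cheapest open site; total = fixed + service.
{A, B, D}: Norris→A 7·9=63, Brent→D 5·20=100, Joliet→B 2·18=36, Ashby→A 4·22=88, Orton→B 7·16=112. Service 399; fixed 168; total 567.
{A, B}: service 479 + fixed 106 = 585
{B, D}: Norris→D 11·9=99, Brent→D 5·20=100, Joliet→B 2·18=36, Ashby→B 7·22=154, Orton→B 7·16=112. Service 501; fixed 108; total 609.
{A, B, C, D}: service 399 + fixed 243 = 642
(All 15 nonempty subsets were checked; A, B and D is lowest.)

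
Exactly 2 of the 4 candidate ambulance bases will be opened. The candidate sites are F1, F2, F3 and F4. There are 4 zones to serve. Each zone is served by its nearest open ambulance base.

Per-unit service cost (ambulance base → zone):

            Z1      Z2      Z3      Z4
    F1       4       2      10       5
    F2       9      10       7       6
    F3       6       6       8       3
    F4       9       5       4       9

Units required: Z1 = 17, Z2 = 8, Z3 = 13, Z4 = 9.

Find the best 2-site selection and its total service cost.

Choose F1 and F4; total service cost 181.

With exactly 2 open, each zone uses its cheapest among the chosen.
{F1, F4}: Z1→F1 4·17=68, Z2→F1 2·8=16, Z3→F4 4·13=52, Z4→F1 5·9=45. Service cost 181.
{F1, F3}: service cost 215
{F1, F2}: service cost 220
Among all 6 size-2 choices, {F1, F4} is lowest.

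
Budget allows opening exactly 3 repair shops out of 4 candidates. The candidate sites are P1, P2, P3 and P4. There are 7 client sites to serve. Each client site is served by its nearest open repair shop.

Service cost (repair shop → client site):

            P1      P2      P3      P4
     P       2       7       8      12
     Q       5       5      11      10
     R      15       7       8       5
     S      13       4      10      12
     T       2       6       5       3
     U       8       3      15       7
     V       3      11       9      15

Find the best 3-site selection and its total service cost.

Choose P1, P2 and P4; total service cost 24.

With exactly 3 open, each client site uses its cheapest among the chosen.
{P1, P2, P4}: P→P1 2, Q→P1 5, R→P4 5, S→P2 4, T→P1 2, U→P2 3, V→P1 3. Service cost 24.
{P1, P2, P3}: service cost 26
{P1, P3, P4}: service cost 34
Among all 4 size-3 choices, {P1, P2, P4} is lowest.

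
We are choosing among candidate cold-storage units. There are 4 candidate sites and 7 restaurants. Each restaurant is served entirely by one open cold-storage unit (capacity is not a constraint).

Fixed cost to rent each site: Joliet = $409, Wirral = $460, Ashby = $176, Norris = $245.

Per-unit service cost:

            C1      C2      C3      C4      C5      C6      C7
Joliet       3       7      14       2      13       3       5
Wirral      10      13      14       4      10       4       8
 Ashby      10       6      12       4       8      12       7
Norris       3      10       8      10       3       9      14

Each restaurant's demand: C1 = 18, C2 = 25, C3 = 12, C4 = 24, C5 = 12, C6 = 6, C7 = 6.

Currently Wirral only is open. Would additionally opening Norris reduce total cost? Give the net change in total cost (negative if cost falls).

Yes — net change −112 (cost falls by 112).

Current service cost with {Wirral}: 961.
Adding Norris: each restaurant re-picks its cheapest; new service cost 604, saving 357.
Extra fixed cost: 245. Net change = 245 − 357 = -112.
(Totals: 1421 → 1309.)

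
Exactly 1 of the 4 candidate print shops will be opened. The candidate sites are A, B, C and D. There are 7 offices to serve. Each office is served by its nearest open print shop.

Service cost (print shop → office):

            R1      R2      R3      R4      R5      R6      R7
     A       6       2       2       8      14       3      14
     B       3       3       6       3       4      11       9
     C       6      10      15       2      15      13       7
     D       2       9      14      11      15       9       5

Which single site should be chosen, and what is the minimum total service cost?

Choose B only; total service cost 39.

With exactly 1 open, each office uses its cheapest among the chosen.
{B}: R1→B 3, R2→B 3, R3→B 6, R4→B 3, R5→B 4, R6→B 11, R7→B 9. Service cost 39.
{A}: service cost 49
{D}: service cost 65
Among all 4 size-1 choices, {B} is lowest.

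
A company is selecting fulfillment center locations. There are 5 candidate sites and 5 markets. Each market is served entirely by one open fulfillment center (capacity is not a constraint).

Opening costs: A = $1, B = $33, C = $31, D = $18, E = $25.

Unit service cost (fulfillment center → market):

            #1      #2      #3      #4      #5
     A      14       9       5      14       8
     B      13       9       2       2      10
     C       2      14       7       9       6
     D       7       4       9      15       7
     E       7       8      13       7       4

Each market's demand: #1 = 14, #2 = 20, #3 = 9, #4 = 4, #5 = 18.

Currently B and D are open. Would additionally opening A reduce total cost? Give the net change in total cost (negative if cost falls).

Current service cost with {B, D}: 330.
Adding A: each market re-picks its cheapest; new service cost 330, saving 0.
Extra fixed cost: 1. Net change = 1 − 0 = 1.
(Totals: 381 → 382.)

No — net change +1 (cost rises by 1).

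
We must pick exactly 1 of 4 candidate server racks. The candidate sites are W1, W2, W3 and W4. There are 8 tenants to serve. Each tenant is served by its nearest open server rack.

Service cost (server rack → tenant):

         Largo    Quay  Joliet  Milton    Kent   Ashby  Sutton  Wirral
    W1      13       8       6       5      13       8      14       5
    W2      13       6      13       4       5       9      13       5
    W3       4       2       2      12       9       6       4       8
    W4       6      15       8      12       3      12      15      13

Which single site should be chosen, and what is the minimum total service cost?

With exactly 1 open, each tenant uses its cheapest among the chosen.
{W3}: Largo→W3 4, Quay→W3 2, Joliet→W3 2, Milton→W3 12, Kent→W3 9, Ashby→W3 6, Sutton→W3 4, Wirral→W3 8. Service cost 47.
{W2}: service cost 68
{W1}: service cost 72
Among all 4 size-1 choices, {W3} is lowest.

Choose W3 only; total service cost 47.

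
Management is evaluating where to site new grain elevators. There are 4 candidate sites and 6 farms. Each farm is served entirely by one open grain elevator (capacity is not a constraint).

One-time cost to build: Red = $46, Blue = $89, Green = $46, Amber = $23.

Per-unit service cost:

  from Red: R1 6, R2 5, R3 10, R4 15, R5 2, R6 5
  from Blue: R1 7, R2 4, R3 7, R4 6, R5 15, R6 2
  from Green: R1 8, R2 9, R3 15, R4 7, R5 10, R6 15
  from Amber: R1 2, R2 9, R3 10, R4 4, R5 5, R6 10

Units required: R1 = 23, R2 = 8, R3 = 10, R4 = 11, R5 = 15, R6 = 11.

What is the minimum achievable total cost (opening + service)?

For any fixed open set, each farm goes to its cheapest open site; total = fixed + service.
{Red, Amber}: R1→Amber 2·23=46, R2→Red 5·8=40, R3→Red 10·10=100, R4→Amber 4·11=44, R5→Red 2·15=30, R6→Red 5·11=55. Service 315; fixed 69; total 384.
{Blue, Amber}: R1→Amber 2·23=46, R2→Blue 4·8=32, R3→Blue 7·10=70, R4→Amber 4·11=44, R5→Amber 5·15=75, R6→Blue 2·11=22. Service 289; fixed 112; total 401.
{Red, Blue, Amber}: service 244 + fixed 158 = 402
{Red, Blue, Green, Amber}: service 244 + fixed 204 = 448
No other subset beats 384.

Minimum total cost: 384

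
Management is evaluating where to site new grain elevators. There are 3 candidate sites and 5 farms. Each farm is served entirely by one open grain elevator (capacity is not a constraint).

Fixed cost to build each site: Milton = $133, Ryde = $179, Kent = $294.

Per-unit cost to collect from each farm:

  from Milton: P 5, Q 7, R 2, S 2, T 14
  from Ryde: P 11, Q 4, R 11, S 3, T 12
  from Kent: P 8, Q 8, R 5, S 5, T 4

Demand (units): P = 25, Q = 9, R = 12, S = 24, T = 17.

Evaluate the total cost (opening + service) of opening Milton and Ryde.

Each farm is assigned to its cheapest site among the open ones.
{Milton, Ryde}: P→Milton 5·25=125, Q→Ryde 4·9=36, R→Milton 2·12=24, S→Milton 2·24=48, T→Ryde 12·17=204. Service 437; fixed 312; total 749.

Total cost: 749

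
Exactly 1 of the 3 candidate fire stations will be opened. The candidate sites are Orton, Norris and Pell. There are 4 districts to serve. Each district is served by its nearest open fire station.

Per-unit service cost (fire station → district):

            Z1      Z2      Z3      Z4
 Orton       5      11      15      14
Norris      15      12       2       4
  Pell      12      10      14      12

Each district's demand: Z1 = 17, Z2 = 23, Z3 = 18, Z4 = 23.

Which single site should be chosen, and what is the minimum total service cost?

Choose Norris only; total service cost 659.

With exactly 1 open, each district uses its cheapest among the chosen.
{Norris}: Z1→Norris 15·17=255, Z2→Norris 12·23=276, Z3→Norris 2·18=36, Z4→Norris 4·23=92. Service cost 659.
{Orton}: service cost 930
{Pell}: service cost 962
Among all 3 size-1 choices, {Norris} is lowest.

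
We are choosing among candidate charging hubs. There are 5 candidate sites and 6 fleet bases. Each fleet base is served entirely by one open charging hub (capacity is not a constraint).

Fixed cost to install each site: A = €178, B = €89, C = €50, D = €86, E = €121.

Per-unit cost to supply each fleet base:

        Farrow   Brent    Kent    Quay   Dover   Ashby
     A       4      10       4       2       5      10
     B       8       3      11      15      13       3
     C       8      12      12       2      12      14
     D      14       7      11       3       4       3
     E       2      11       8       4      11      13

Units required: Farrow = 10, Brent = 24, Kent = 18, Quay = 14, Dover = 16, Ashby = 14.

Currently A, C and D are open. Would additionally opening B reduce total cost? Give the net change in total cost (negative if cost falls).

Current service cost with {A, C, D}: 414.
Adding B: each fleet base re-picks its cheapest; new service cost 318, saving 96.
Extra fixed cost: 89. Net change = 89 − 96 = -7.
(Totals: 728 → 721.)

Yes — net change −7 (cost falls by 7).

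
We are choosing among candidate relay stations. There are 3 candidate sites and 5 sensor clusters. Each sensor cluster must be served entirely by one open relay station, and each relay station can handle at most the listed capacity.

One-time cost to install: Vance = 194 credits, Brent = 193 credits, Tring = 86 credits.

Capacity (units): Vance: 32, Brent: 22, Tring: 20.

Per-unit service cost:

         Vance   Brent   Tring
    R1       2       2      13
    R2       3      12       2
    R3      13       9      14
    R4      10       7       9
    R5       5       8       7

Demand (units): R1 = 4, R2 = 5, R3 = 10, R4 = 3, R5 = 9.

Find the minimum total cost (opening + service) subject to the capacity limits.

Open {Vance}: R1→Vance 2·4=8, R2→Vance 3·5=15, R3→Vance 13·10=130, R4→Vance 10·3=30, R5→Vance 5·9=45.
Loads: Vance carries 31/32. Service 228; fixed 194; total 422.
Next best feasible plan costs 471.

Minimum total cost: 422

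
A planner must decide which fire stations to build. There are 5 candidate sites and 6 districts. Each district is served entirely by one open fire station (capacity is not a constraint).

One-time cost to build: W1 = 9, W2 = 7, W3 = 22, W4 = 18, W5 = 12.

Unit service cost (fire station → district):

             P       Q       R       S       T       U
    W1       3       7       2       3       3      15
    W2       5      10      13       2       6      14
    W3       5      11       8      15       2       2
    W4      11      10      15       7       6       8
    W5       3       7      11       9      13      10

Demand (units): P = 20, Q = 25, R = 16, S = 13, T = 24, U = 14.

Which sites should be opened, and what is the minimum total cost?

For any fixed open set, each district goes to its cheapest open site; total = fixed + service.
{W1, W2, W3}: P→W1 3·20=60, Q→W1 7·25=175, R→W1 2·16=32, S→W2 2·13=26, T→W3 2·24=48, U→W3 2·14=28. Service 369; fixed 38; total 407.
{W1, W3}: service 382 + fixed 31 = 413
{W1, W2, W3, W5}: service 369 + fixed 50 = 419
{W1, W2, W3, W4, W5}: service 369 + fixed 68 = 437
No other subset beats 407.

Open W1, W2 and W3; minimum total cost 407.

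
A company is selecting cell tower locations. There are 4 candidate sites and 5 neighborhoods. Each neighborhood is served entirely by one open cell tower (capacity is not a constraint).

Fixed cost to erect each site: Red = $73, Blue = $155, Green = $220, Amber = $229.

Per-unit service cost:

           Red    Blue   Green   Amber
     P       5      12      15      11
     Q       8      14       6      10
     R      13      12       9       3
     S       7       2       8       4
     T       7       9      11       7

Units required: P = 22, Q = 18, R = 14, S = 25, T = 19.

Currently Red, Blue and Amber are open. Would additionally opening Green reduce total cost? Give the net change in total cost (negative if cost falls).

No — net change +184 (cost rises by 184).

Current service cost with {Red, Blue, Amber}: 479.
Adding Green: each neighborhood re-picks its cheapest; new service cost 443, saving 36.
Extra fixed cost: 220. Net change = 220 − 36 = 184.
(Totals: 936 → 1120.)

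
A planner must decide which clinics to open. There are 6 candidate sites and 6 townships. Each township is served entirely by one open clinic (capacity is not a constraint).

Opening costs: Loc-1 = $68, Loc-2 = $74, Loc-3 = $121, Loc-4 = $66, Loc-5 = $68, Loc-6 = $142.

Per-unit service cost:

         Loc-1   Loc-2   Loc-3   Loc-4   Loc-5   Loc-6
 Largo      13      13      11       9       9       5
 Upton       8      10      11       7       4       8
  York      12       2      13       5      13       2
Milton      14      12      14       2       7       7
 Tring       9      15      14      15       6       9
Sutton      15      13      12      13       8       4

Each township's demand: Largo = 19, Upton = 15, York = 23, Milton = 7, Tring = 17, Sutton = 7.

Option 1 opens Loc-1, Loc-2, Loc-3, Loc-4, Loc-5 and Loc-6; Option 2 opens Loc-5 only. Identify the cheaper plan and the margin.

Option 1: {Loc-1, Loc-2, Loc-3, Loc-4, Loc-5, Loc-6}: Largo→Loc-6 5·19=95, Upton→Loc-5 4·15=60, York→Loc-2 2·23=46, Milton→Loc-4 2·7=14, Tring→Loc-5 6·17=102, Sutton→Loc-6 4·7=28. Service 345; fixed 539; total 884.
Option 2: {Loc-5}: Largo→Loc-5 9·19=171, Upton→Loc-5 4·15=60, York→Loc-5 13·23=299, Milton→Loc-5 7·7=49, Tring→Loc-5 6·17=102, Sutton→Loc-5 8·7=56. Service 737; fixed 68; total 805.
Difference: |884 − 805| = 79.

Option 2 is cheaper by 79.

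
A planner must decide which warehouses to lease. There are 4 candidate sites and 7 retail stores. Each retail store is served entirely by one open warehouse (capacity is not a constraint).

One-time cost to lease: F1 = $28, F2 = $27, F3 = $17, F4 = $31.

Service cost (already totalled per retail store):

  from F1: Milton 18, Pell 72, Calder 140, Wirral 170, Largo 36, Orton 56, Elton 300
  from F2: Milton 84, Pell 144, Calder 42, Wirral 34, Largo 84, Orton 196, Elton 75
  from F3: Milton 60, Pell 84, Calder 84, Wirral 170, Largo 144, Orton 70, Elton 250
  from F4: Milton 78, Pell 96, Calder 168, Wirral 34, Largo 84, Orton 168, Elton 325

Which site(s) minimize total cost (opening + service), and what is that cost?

For any fixed open set, each retail store goes to its cheapest open site; total = fixed + service.
{F1, F2}: Milton→F1 18, Pell→F1 72, Calder→F2 42, Wirral→F2 34, Largo→F1 36, Orton→F1 56, Elton→F2 75. Service 333; fixed 55; total 388.
{F1, F2, F3}: service 333 + fixed 72 = 405
{F1, F2, F4}: Milton→F1 18, Pell→F1 72, Calder→F2 42, Wirral→F2 34, Largo→F1 36, Orton→F1 56, Elton→F2 75. Service 333; fixed 86; total 419.
{F1, F2, F3, F4}: service 333 + fixed 103 = 436
(All 15 nonempty subsets were checked; F1 and F2 is lowest.)

Open F1 and F2; minimum total cost 388.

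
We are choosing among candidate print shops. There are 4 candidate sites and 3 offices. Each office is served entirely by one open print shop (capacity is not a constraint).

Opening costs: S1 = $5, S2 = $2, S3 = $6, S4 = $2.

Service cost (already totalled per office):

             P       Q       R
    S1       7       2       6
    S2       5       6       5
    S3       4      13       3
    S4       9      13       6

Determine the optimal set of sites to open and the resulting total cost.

For any fixed open set, each office goes to its cheapest open site; total = fixed + service.
{S2}: P→S2 5, Q→S2 6, R→S2 5. Service 16; fixed 2; total 18.
{S1, S2}: service 12 + fixed 7 = 19
{S1}: P→S1 7, Q→S1 2, R→S1 6. Service 15; fixed 5; total 20.
{S1, S2, S3, S4}: service 9 + fixed 15 = 24
No other subset beats 18.

Open S2 only; minimum total cost 18.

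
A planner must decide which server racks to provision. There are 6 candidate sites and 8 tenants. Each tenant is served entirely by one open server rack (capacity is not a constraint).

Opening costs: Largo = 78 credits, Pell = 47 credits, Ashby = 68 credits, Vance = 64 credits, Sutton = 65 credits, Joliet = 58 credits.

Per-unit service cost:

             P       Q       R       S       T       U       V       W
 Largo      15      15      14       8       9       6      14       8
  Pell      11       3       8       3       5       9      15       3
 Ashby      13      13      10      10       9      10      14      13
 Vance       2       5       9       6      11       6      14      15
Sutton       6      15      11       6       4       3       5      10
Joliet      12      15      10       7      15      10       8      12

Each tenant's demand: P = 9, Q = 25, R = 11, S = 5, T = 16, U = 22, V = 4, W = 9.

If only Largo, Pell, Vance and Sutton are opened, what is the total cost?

Total cost: 627

Each tenant is assigned to its cheapest site among the open ones.
{Largo, Pell, Vance, Sutton}: P→Vance 2·9=18, Q→Pell 3·25=75, R→Pell 8·11=88, S→Pell 3·5=15, T→Sutton 4·16=64, U→Sutton 3·22=66, V→Sutton 5·4=20, W→Pell 3·9=27. Service 373; fixed 254; total 627.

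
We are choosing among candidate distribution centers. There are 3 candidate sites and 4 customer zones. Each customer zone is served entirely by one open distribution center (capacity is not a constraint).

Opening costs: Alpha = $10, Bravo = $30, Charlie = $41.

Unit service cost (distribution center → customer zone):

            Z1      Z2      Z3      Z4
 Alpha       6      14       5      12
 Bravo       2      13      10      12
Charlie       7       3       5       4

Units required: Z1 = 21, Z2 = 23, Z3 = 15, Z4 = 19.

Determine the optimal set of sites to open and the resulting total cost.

For any fixed open set, each customer zone goes to its cheapest open site; total = fixed + service.
{Bravo, Charlie}: Z1→Bravo 2·21=42, Z2→Charlie 3·23=69, Z3→Charlie 5·15=75, Z4→Charlie 4·19=76. Service 262; fixed 71; total 333.
{Alpha, Bravo, Charlie}: Z1→Bravo 2·21=42, Z2→Charlie 3·23=69, Z3→Alpha 5·15=75, Z4→Charlie 4·19=76. Service 262; fixed 81; total 343.
{Alpha, Charlie}: service 346 + fixed 51 = 397
{Alpha}: service 751 + fixed 10 = 761
No other subset beats 333.

Open Bravo and Charlie; minimum total cost 333.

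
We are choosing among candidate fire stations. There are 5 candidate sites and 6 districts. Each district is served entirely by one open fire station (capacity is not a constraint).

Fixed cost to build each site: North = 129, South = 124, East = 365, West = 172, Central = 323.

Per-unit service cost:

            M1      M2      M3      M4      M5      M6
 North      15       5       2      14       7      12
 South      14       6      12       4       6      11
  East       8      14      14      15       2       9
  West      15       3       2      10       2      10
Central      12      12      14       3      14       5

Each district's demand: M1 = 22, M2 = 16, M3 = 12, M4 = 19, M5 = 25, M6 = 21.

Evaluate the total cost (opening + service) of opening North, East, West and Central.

Each district is assigned to its cheapest site among the open ones.
{North, East, West, Central}: M1→East 8·22=176, M2→West 3·16=48, M3→North 2·12=24, M4→Central 3·19=57, M5→East 2·25=50, M6→Central 5·21=105. Service 460; fixed 989; total 1449.

Total cost: 1449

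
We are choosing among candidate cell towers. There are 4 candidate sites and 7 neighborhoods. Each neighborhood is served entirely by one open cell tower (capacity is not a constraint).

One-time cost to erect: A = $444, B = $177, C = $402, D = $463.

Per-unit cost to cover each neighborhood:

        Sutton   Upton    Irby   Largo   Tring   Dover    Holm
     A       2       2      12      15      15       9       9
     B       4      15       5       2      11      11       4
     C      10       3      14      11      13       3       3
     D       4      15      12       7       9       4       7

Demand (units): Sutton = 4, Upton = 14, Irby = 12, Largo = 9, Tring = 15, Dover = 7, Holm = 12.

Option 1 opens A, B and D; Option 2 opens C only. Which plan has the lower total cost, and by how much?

Option 1: {A, B, D}: Sutton→A 2·4=8, Upton→A 2·14=28, Irby→B 5·12=60, Largo→B 2·9=18, Tring→D 9·15=135, Dover→D 4·7=28, Holm→B 4·12=48. Service 325; fixed 1084; total 1409.
Option 2: {C}: Sutton→C 10·4=40, Upton→C 3·14=42, Irby→C 14·12=168, Largo→C 11·9=99, Tring→C 13·15=195, Dover→C 3·7=21, Holm→C 3·12=36. Service 601; fixed 402; total 1003.
Difference: |1409 − 1003| = 406.

Option 2 is cheaper by 406.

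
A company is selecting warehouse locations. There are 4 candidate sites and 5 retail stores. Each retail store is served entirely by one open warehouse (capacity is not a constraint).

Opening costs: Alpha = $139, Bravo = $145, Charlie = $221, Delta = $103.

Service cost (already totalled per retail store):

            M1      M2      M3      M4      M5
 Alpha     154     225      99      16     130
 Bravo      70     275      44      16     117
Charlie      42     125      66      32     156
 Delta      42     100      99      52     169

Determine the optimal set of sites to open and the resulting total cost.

Open Delta only; minimum total cost 565.

For any fixed open set, each retail store goes to its cheapest open site; total = fixed + service.
{Delta}: M1→Delta 42, M2→Delta 100, M3→Delta 99, M4→Delta 52, M5→Delta 169. Service 462; fixed 103; total 565.
{Bravo, Delta}: service 319 + fixed 248 = 567
{Alpha, Delta}: service 387 + fixed 242 = 629
{Alpha, Bravo, Charlie, Delta}: service 319 + fixed 608 = 927
No other subset beats 565.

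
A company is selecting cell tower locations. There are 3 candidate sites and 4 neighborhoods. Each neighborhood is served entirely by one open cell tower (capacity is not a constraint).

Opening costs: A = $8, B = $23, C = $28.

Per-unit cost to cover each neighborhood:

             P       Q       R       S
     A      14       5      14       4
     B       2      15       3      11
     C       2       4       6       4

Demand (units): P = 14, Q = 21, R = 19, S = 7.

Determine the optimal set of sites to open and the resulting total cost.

For any fixed open set, each neighborhood goes to its cheapest open site; total = fixed + service.
{B, C}: P→B 2·14=28, Q→C 4·21=84, R→B 3·19=57, S→C 4·7=28. Service 197; fixed 51; total 248.
{A, B}: P→B 2·14=28, Q→A 5·21=105, R→B 3·19=57, S→A 4·7=28. Service 218; fixed 31; total 249.
{A, B, C}: P→B 2·14=28, Q→C 4·21=84, R→B 3·19=57, S→A 4·7=28. Service 197; fixed 59; total 256.
{A}: P→A 14·14=196, Q→A 5·21=105, R→A 14·19=266, S→A 4·7=28. Service 595; fixed 8; total 603.
(All 7 nonempty subsets were checked; B and C is lowest.)

Open B and C; minimum total cost 248.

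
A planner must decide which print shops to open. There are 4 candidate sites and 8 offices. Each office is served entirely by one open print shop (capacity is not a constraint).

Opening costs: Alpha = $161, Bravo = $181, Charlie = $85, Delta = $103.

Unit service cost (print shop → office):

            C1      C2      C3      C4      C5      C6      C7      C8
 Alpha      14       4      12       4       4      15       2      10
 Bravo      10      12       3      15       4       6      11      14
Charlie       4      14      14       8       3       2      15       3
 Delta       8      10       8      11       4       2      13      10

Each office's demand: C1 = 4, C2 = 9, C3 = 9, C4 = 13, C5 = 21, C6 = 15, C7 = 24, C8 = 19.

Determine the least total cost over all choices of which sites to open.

Minimum total cost: 656

For any fixed open set, each office goes to its cheapest open site; total = fixed + service.
{Alpha, Charlie}: C1→Charlie 4·4=16, C2→Alpha 4·9=36, C3→Alpha 12·9=108, C4→Alpha 4·13=52, C5→Charlie 3·21=63, C6→Charlie 2·15=30, C7→Alpha 2·24=48, C8→Charlie 3·19=57. Service 410; fixed 246; total 656.
{Alpha, Charlie, Delta}: service 374 + fixed 349 = 723
{Alpha, Bravo, Charlie}: service 329 + fixed 427 = 756
{Alpha, Bravo, Charlie, Delta}: C1→Charlie 4·4=16, C2→Alpha 4·9=36, C3→Bravo 3·9=27, C4→Alpha 4·13=52, C5→Charlie 3·21=63, C6→Charlie 2·15=30, C7→Alpha 2·24=48, C8→Charlie 3·19=57. Service 329; fixed 530; total 859.
(All 15 nonempty subsets were checked; Alpha and Charlie is lowest.)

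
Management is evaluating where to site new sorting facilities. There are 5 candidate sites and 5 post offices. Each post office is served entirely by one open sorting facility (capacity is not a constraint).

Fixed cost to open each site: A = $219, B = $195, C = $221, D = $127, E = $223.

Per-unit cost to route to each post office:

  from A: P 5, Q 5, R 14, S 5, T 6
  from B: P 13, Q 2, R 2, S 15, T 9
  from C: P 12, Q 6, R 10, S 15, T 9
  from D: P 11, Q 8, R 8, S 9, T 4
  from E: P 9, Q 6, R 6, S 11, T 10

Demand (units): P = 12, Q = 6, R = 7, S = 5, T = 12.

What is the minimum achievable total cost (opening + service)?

For any fixed open set, each post office goes to its cheapest open site; total = fixed + service.
{D}: P→D 11·12=132, Q→D 8·6=48, R→D 8·7=56, S→D 9·5=45, T→D 4·12=48. Service 329; fixed 127; total 456.
{A}: P→A 5·12=60, Q→A 5·6=30, R→A 14·7=98, S→A 5·5=25, T→A 6·12=72. Service 285; fixed 219; total 504.
{B}: service 365 + fixed 195 = 560
{A, B, C, D, E}: service 159 + fixed 985 = 1144
No other subset beats 456.

Minimum total cost: 456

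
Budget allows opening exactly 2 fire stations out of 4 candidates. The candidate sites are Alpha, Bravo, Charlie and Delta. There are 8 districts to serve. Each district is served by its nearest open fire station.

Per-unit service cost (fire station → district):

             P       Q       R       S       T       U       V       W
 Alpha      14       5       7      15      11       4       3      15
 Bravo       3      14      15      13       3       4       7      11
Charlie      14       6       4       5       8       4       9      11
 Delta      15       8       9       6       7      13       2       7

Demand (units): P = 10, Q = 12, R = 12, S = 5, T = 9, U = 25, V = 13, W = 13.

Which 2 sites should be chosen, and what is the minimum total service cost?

With exactly 2 open, each district uses its cheapest among the chosen.
{Bravo, Delta}: P→Bravo 3·10=30, Q→Delta 8·12=96, R→Delta 9·12=108, S→Delta 6·5=30, T→Bravo 3·9=27, U→Bravo 4·25=100, V→Delta 2·13=26, W→Delta 7·13=91. Service cost 508.
{Bravo, Charlie}: service cost 536
{Alpha, Bravo}: service cost 548
Among all 6 size-2 choices, {Bravo, Delta} is lowest.

Choose Bravo and Delta; total service cost 508.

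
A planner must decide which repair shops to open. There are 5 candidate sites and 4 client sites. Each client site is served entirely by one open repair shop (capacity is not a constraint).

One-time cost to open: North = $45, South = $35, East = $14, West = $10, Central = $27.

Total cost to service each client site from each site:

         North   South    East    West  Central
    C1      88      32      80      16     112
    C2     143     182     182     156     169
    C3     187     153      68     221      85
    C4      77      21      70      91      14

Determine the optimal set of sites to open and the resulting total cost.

For any fixed open set, each client site goes to its cheapest open site; total = fixed + service.
{East, West, Central}: C1→West 16, C2→West 156, C3→East 68, C4→Central 14. Service 254; fixed 51; total 305.
{West, Central}: service 271 + fixed 37 = 308
{South, East, West}: service 261 + fixed 59 = 320
{North, South, East, West, Central}: C1→West 16, C2→North 143, C3→East 68, C4→Central 14. Service 241; fixed 131; total 372.
No other subset beats 305.

Open East, West and Central; minimum total cost 305.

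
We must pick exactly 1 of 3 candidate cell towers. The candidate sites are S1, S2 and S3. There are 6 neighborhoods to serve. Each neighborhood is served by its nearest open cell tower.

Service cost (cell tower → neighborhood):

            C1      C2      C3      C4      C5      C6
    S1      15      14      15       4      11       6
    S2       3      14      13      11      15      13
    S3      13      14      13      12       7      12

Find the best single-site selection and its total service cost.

With exactly 1 open, each neighborhood uses its cheapest among the chosen.
{S1}: C1→S1 15, C2→S1 14, C3→S1 15, C4→S1 4, C5→S1 11, C6→S1 6. Service cost 65.
{S2}: service cost 69
{S3}: service cost 71
Among all 3 size-1 choices, {S1} is lowest.

Choose S1 only; total service cost 65.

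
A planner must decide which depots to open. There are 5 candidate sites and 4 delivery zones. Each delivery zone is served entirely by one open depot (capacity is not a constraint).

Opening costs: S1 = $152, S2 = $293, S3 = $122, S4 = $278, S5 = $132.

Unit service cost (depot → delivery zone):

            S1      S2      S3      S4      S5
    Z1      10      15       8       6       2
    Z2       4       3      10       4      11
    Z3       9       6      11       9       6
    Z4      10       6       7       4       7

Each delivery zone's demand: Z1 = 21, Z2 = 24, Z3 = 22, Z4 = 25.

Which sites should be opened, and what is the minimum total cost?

For any fixed open set, each delivery zone goes to its cheapest open site; total = fixed + service.
{S1, S5}: Z1→S5 2·21=42, Z2→S1 4·24=96, Z3→S5 6·22=132, Z4→S5 7·25=175. Service 445; fixed 284; total 729.
{S5}: service 613 + fixed 132 = 745
{S4, S5}: service 370 + fixed 410 = 780
{S1, S2, S3, S4, S5}: service 346 + fixed 977 = 1323
No other subset beats 729.

Open S1 and S5; minimum total cost 729.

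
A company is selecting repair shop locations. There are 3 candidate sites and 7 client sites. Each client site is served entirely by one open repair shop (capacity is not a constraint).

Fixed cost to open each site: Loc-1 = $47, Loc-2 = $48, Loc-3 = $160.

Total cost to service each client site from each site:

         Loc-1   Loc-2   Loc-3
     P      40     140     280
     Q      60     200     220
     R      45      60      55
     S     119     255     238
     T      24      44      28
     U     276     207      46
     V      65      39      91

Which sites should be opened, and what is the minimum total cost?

For any fixed open set, each client site goes to its cheapest open site; total = fixed + service.
{Loc-1, Loc-3}: P→Loc-1 40, Q→Loc-1 60, R→Loc-1 45, S→Loc-1 119, T→Loc-1 24, U→Loc-3 46, V→Loc-1 65. Service 399; fixed 207; total 606.
{Loc-1, Loc-2, Loc-3}: service 373 + fixed 255 = 628
{Loc-1, Loc-2}: service 534 + fixed 95 = 629
{Loc-1}: service 629 + fixed 47 = 676
No other subset beats 606.

Open Loc-1 and Loc-3; minimum total cost 606.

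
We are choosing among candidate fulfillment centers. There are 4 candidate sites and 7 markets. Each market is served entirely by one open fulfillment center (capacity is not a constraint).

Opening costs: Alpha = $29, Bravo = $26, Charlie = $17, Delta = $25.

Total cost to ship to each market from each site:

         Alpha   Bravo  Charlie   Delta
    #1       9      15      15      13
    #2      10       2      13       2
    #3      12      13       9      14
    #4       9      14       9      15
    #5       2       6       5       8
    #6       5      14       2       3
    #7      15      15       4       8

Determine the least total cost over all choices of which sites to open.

Minimum total cost: 74

For any fixed open set, each market goes to its cheapest open site; total = fixed + service.
{Charlie}: #1→Charlie 15, #2→Charlie 13, #3→Charlie 9, #4→Charlie 9, #5→Charlie 5, #6→Charlie 2, #7→Charlie 4. Service 57; fixed 17; total 74.
{Charlie, Delta}: service 44 + fixed 42 = 86
{Delta}: service 63 + fixed 25 = 88
{Alpha, Bravo, Charlie, Delta}: service 37 + fixed 97 = 134
No other subset beats 74.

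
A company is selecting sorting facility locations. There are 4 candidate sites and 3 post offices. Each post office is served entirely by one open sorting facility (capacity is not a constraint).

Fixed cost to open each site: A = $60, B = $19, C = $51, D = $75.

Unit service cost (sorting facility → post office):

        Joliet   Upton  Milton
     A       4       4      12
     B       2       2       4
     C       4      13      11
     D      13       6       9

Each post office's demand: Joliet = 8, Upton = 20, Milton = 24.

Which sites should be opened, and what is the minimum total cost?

For any fixed open set, each post office goes to its cheapest open site; total = fixed + service.
{B}: Joliet→B 2·8=16, Upton→B 2·20=40, Milton→B 4·24=96. Service 152; fixed 19; total 171.
{B, C}: Joliet→B 2·8=16, Upton→B 2·20=40, Milton→B 4·24=96. Service 152; fixed 70; total 222.
{A, B}: Joliet→B 2·8=16, Upton→B 2·20=40, Milton→B 4·24=96. Service 152; fixed 79; total 231.
{A, B, C, D}: service 152 + fixed 205 = 357
No other subset beats 171.

Open B only; minimum total cost 171.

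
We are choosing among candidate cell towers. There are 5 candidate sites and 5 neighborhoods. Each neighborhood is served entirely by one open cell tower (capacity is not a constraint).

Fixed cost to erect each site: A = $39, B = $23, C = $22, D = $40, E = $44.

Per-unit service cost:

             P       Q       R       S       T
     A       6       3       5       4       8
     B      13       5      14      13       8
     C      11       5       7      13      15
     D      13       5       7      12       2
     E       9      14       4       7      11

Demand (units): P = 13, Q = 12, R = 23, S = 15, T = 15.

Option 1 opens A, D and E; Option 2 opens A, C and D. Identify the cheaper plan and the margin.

Option 1 is cheaper by 1.

Option 1: {A, D, E}: P→A 6·13=78, Q→A 3·12=36, R→E 4·23=92, S→A 4·15=60, T→D 2·15=30. Service 296; fixed 123; total 419.
Option 2: {A, C, D}: P→A 6·13=78, Q→A 3·12=36, R→A 5·23=115, S→A 4·15=60, T→D 2·15=30. Service 319; fixed 101; total 420.
Difference: |419 − 420| = 1.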